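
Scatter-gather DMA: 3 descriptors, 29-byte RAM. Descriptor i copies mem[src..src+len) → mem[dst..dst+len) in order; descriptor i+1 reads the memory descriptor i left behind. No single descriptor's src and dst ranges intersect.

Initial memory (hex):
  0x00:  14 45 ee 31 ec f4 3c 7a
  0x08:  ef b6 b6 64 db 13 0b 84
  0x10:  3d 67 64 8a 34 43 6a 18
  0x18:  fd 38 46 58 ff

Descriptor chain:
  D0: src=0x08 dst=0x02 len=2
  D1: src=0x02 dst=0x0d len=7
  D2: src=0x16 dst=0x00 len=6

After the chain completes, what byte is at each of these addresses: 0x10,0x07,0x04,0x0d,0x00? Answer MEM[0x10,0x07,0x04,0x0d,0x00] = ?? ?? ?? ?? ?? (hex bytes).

#0 dst[0x02+2] := {0xef,0xb6}
#1 dst[0x0d+7] := {0xef,0xb6,0xec,0xf4,0x3c,0x7a,0xef}
#2 dst[0x00+6] := {0x6a,0x18,0xfd,0x38,0x46,0x58}
query mem[0x10]=0xf4, mem[0x07]=0x7a, mem[0x04]=0x46, mem[0x0d]=0xef, mem[0x00]=0x6a

MEM[0x10,0x07,0x04,0x0d,0x00] = f4 7a 46 ef 6a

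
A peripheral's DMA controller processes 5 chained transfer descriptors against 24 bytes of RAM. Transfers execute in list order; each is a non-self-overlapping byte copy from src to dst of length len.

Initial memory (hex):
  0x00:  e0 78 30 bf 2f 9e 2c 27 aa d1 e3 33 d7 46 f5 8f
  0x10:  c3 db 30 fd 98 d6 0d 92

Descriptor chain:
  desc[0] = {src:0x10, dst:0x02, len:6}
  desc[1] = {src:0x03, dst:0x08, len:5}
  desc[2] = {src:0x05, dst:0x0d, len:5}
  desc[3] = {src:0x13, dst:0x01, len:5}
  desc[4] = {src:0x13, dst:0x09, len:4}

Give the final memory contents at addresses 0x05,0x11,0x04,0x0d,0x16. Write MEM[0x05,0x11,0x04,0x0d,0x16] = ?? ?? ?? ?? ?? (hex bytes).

MEM[0x05,0x11,0x04,0x0d,0x16] = 92 30 0d fd 0d

[0] 0x10->0x02 len=6 : c3 db 30 fd 98 d6
[1] 0x03->0x08 len=5 : db 30 fd 98 d6
[2] 0x05->0x0d len=5 : fd 98 d6 db 30
[3] 0x13->0x01 len=5 : fd 98 d6 0d 92
[4] 0x13->0x09 len=4 : fd 98 d6 0d
query mem[0x05]=0x92, mem[0x11]=0x30, mem[0x04]=0x0d, mem[0x0d]=0xfd, mem[0x16]=0x0d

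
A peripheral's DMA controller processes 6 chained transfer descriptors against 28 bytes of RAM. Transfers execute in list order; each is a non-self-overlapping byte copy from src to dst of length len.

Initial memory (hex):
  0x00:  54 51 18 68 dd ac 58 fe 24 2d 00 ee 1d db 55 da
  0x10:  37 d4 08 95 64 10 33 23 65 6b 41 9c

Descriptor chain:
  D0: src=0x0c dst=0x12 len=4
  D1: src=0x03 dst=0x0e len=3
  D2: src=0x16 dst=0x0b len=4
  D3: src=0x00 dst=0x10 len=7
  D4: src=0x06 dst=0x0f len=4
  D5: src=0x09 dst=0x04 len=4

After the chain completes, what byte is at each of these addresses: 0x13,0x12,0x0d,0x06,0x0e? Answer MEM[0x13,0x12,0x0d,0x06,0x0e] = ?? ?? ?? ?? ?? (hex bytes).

D0: mem[0x12..0x15] <- [1d db 55 da]
D1: mem[0x0e..0x10] <- [68 dd ac]
D2: mem[0x0b..0x0e] <- [33 23 65 6b]
D3: mem[0x10..0x16] <- [54 51 18 68 dd ac 58]
D4: mem[0x0f..0x12] <- [58 fe 24 2d]
D5: mem[0x04..0x07] <- [2d 00 33 23]
query mem[0x13]=0x68, mem[0x12]=0x2d, mem[0x0d]=0x65, mem[0x06]=0x33, mem[0x0e]=0x6b

MEM[0x13,0x12,0x0d,0x06,0x0e] = 68 2d 65 33 6b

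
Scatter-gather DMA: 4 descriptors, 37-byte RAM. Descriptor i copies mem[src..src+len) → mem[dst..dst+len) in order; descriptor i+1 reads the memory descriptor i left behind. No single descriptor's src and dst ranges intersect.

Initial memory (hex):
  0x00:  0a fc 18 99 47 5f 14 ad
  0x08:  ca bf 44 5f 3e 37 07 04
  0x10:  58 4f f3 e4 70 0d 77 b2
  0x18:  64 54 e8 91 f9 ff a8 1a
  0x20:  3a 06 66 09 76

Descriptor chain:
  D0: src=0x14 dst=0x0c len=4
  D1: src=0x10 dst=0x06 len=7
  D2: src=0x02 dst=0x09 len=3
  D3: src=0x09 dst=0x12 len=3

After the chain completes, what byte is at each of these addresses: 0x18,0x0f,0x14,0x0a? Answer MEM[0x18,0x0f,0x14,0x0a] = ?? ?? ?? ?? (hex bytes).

[0] 0x14->0x0c len=4 : 70 0d 77 b2
[1] 0x10->0x06 len=7 : 58 4f f3 e4 70 0d 77
[2] 0x02->0x09 len=3 : 18 99 47
[3] 0x09->0x12 len=3 : 18 99 47
query mem[0x18]=0x64, mem[0x0f]=0xb2, mem[0x14]=0x47, mem[0x0a]=0x99

MEM[0x18,0x0f,0x14,0x0a] = 64 b2 47 99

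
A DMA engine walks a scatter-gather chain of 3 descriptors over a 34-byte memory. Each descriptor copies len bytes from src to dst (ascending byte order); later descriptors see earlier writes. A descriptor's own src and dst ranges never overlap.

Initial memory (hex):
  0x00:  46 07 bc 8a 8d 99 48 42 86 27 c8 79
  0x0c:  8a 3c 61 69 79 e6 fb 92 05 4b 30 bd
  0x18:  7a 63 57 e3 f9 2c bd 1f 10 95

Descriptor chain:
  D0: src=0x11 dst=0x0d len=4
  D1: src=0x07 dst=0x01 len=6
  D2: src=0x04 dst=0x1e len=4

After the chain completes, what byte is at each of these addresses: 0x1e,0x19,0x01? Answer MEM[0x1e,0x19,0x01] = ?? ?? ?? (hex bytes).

MEM[0x1e,0x19,0x01] = c8 63 42

[0] 0x11->0x0d len=4 : e6 fb 92 05
[1] 0x07->0x01 len=6 : 42 86 27 c8 79 8a
[2] 0x04->0x1e len=4 : c8 79 8a 42
query mem[0x1e]=0xc8, mem[0x19]=0x63, mem[0x01]=0x42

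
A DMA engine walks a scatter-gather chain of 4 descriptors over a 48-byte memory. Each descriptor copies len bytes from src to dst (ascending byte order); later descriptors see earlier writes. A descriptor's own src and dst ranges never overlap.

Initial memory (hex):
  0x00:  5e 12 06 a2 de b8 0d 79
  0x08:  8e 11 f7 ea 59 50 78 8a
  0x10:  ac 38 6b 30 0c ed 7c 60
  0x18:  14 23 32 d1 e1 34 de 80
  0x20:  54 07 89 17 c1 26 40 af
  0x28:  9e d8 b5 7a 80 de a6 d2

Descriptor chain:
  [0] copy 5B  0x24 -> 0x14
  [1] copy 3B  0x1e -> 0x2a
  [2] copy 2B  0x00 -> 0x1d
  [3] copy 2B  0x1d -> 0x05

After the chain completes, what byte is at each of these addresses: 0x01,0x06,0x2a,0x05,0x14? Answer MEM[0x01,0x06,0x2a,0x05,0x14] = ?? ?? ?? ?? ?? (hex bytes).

MEM[0x01,0x06,0x2a,0x05,0x14] = 12 12 de 5e c1

D0: mem[0x14..0x18] <- [c1 26 40 af 9e]
D1: mem[0x2a..0x2c] <- [de 80 54]
D2: mem[0x1d..0x1e] <- [5e 12]
D3: mem[0x05..0x06] <- [5e 12]
query mem[0x01]=0x12, mem[0x06]=0x12, mem[0x2a]=0xde, mem[0x05]=0x5e, mem[0x14]=0xc1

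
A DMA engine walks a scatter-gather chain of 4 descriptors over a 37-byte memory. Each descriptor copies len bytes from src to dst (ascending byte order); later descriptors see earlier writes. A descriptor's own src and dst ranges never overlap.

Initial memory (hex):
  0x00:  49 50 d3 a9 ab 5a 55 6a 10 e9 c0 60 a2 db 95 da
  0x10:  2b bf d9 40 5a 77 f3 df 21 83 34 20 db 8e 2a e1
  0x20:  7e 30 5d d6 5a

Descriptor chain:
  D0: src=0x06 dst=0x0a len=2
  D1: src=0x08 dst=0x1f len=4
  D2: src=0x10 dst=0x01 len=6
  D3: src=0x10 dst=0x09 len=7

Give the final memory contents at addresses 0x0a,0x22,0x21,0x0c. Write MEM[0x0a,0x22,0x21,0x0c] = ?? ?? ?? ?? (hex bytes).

MEM[0x0a,0x22,0x21,0x0c] = bf 6a 55 40

#0 dst[0x0a+2] := {0x55,0x6a}
#1 dst[0x1f+4] := {0x10,0xe9,0x55,0x6a}
#2 dst[0x01+6] := {0x2b,0xbf,0xd9,0x40,0x5a,0x77}
#3 dst[0x09+7] := {0x2b,0xbf,0xd9,0x40,0x5a,0x77,0xf3}
query mem[0x0a]=0xbf, mem[0x22]=0x6a, mem[0x21]=0x55, mem[0x0c]=0x40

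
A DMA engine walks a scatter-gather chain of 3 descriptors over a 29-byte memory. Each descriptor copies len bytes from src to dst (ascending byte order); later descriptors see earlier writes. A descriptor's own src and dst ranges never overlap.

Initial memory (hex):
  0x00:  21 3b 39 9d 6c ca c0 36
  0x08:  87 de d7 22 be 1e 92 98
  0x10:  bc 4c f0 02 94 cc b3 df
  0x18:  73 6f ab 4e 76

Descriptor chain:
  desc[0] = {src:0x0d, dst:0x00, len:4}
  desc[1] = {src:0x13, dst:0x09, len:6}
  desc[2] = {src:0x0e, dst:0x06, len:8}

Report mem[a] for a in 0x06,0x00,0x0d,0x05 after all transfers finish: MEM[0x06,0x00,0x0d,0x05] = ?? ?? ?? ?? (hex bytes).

MEM[0x06,0x00,0x0d,0x05] = 73 1e cc ca

D0: mem[0x00..0x03] <- [1e 92 98 bc]
D1: mem[0x09..0x0e] <- [02 94 cc b3 df 73]
D2: mem[0x06..0x0d] <- [73 98 bc 4c f0 02 94 cc]
query mem[0x06]=0x73, mem[0x00]=0x1e, mem[0x0d]=0xcc, mem[0x05]=0xca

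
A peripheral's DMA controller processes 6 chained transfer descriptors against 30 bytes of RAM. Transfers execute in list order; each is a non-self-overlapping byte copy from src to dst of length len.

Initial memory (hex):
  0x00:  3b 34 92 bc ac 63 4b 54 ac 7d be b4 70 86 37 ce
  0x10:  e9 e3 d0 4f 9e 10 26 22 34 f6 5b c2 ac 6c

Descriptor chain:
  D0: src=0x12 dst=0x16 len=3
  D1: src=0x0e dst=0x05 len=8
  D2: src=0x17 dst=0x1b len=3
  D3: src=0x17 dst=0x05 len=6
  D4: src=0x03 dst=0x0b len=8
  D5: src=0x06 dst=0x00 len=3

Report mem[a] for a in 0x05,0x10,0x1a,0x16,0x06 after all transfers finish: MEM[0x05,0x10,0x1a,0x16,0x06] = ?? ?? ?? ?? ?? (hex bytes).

  after D0: wrote 3B at 0x16 = d04f9e
  after D1: wrote 8B at 0x05 = 37cee9e3d04f9e10
  after D2: wrote 3B at 0x1b = 4f9ef6
  after D3: wrote 6B at 0x05 = 4f9ef65b4f9e
  after D4: wrote 8B at 0x0b = bcac4f9ef65b4f9e
  after D5: wrote 3B at 0x00 = 9ef65b
query mem[0x05]=0x4f, mem[0x10]=0x5b, mem[0x1a]=0x5b, mem[0x16]=0xd0, mem[0x06]=0x9e

MEM[0x05,0x10,0x1a,0x16,0x06] = 4f 5b 5b d0 9e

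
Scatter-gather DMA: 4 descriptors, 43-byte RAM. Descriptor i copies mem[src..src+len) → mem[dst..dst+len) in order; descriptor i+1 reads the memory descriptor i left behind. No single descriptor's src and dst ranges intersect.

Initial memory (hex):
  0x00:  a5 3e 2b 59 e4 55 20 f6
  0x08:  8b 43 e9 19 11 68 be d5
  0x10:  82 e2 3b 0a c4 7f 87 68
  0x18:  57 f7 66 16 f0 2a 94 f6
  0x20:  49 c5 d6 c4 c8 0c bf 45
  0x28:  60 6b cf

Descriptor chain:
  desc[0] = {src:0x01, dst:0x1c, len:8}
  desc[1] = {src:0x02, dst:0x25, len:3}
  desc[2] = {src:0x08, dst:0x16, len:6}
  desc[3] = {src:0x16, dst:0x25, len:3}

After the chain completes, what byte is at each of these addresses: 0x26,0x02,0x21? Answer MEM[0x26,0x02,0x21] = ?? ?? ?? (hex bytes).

[0] 0x01->0x1c len=8 : 3e 2b 59 e4 55 20 f6 8b
[1] 0x02->0x25 len=3 : 2b 59 e4
[2] 0x08->0x16 len=6 : 8b 43 e9 19 11 68
[3] 0x16->0x25 len=3 : 8b 43 e9
query mem[0x26]=0x43, mem[0x02]=0x2b, mem[0x21]=0x20

MEM[0x26,0x02,0x21] = 43 2b 20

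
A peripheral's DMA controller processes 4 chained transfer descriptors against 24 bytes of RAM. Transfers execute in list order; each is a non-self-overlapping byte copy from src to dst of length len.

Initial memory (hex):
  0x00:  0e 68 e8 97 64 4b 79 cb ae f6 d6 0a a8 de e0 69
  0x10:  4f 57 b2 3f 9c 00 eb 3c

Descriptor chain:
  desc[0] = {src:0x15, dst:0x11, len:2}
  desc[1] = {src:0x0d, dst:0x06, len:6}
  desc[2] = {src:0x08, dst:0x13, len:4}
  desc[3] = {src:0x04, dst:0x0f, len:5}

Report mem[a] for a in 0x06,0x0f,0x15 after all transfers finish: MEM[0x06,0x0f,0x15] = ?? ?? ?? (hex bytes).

MEM[0x06,0x0f,0x15] = de 64 00

  after D0: wrote 2B at 0x11 = 00eb
  after D1: wrote 6B at 0x06 = dee0694f00eb
  after D2: wrote 4B at 0x13 = 694f00eb
  after D3: wrote 5B at 0x0f = 644bdee069
query mem[0x06]=0xde, mem[0x0f]=0x64, mem[0x15]=0x00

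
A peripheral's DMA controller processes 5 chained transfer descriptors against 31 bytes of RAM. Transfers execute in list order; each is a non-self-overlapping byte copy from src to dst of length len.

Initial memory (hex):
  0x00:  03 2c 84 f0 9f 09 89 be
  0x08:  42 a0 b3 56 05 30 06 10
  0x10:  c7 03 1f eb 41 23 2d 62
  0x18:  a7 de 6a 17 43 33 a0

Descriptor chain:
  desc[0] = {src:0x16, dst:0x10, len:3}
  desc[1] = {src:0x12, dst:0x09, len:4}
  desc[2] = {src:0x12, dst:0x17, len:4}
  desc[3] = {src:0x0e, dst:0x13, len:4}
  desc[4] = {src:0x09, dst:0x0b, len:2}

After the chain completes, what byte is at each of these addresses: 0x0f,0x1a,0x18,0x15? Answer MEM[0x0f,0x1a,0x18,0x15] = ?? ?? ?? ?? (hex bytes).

D0: mem[0x10..0x12] <- [2d 62 a7]
D1: mem[0x09..0x0c] <- [a7 eb 41 23]
D2: mem[0x17..0x1a] <- [a7 eb 41 23]
D3: mem[0x13..0x16] <- [06 10 2d 62]
D4: mem[0x0b..0x0c] <- [a7 eb]
query mem[0x0f]=0x10, mem[0x1a]=0x23, mem[0x18]=0xeb, mem[0x15]=0x2d

MEM[0x0f,0x1a,0x18,0x15] = 10 23 eb 2d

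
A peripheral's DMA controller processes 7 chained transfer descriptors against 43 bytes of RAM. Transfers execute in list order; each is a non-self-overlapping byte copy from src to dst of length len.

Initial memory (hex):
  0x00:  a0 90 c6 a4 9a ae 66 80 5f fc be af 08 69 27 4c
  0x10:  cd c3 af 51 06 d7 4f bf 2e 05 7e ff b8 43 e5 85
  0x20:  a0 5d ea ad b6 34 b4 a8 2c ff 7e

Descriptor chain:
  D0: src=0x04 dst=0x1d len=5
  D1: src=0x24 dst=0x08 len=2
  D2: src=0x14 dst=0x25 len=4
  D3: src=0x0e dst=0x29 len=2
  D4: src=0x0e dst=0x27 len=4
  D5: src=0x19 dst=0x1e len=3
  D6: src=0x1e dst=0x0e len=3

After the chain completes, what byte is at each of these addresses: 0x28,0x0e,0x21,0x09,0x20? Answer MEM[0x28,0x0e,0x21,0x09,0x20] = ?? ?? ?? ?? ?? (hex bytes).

MEM[0x28,0x0e,0x21,0x09,0x20] = 4c 05 5f 34 ff

  after D0: wrote 5B at 0x1d = 9aae66805f
  after D1: wrote 2B at 0x08 = b634
  after D2: wrote 4B at 0x25 = 06d74fbf
  after D3: wrote 2B at 0x29 = 274c
  after D4: wrote 4B at 0x27 = 274ccdc3
  after D5: wrote 3B at 0x1e = 057eff
  after D6: wrote 3B at 0x0e = 057eff
query mem[0x28]=0x4c, mem[0x0e]=0x05, mem[0x21]=0x5f, mem[0x09]=0x34, mem[0x20]=0xff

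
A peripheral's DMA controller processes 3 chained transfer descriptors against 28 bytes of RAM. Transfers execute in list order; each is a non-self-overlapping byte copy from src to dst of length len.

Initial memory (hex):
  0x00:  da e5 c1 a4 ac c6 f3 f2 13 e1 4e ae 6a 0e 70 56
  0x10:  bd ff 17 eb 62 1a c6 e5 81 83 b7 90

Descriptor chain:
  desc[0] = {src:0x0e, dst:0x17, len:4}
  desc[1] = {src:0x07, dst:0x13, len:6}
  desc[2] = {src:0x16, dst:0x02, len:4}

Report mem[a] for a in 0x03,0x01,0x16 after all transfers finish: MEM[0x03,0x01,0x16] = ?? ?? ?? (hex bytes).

D0: mem[0x17..0x1a] <- [70 56 bd ff]
D1: mem[0x13..0x18] <- [f2 13 e1 4e ae 6a]
D2: mem[0x02..0x05] <- [4e ae 6a bd]
query mem[0x03]=0xae, mem[0x01]=0xe5, mem[0x16]=0x4e

MEM[0x03,0x01,0x16] = ae e5 4e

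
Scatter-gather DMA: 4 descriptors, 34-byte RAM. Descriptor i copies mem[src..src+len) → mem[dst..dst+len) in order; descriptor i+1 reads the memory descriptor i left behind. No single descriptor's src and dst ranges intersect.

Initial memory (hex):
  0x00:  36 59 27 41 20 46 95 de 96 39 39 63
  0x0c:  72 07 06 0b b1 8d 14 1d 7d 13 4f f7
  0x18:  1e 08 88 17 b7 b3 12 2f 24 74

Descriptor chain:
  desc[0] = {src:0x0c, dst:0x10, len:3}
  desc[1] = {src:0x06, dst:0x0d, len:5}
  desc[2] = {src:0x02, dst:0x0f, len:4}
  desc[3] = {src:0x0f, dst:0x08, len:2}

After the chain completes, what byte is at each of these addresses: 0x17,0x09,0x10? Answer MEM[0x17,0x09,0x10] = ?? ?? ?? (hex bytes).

MEM[0x17,0x09,0x10] = f7 41 41

D0: mem[0x10..0x12] <- [72 07 06]
D1: mem[0x0d..0x11] <- [95 de 96 39 39]
D2: mem[0x0f..0x12] <- [27 41 20 46]
D3: mem[0x08..0x09] <- [27 41]
query mem[0x17]=0xf7, mem[0x09]=0x41, mem[0x10]=0x41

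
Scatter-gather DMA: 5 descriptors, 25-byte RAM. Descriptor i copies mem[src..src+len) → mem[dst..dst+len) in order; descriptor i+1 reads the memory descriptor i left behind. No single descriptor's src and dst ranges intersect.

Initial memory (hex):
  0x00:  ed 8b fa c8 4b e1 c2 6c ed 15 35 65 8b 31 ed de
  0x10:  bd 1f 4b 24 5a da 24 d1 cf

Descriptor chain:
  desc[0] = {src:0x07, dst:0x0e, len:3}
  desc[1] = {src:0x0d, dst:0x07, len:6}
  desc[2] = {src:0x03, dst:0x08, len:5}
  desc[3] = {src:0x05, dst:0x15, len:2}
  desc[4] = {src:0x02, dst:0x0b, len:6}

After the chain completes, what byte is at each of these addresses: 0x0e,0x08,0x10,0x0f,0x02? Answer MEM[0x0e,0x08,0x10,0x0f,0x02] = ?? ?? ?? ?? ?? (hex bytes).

  after D0: wrote 3B at 0x0e = 6ced15
  after D1: wrote 6B at 0x07 = 316ced151f4b
  after D2: wrote 5B at 0x08 = c84be1c231
  after D3: wrote 2B at 0x15 = e1c2
  after D4: wrote 6B at 0x0b = fac84be1c231
query mem[0x0e]=0xe1, mem[0x08]=0xc8, mem[0x10]=0x31, mem[0x0f]=0xc2, mem[0x02]=0xfa

MEM[0x0e,0x08,0x10,0x0f,0x02] = e1 c8 31 c2 fa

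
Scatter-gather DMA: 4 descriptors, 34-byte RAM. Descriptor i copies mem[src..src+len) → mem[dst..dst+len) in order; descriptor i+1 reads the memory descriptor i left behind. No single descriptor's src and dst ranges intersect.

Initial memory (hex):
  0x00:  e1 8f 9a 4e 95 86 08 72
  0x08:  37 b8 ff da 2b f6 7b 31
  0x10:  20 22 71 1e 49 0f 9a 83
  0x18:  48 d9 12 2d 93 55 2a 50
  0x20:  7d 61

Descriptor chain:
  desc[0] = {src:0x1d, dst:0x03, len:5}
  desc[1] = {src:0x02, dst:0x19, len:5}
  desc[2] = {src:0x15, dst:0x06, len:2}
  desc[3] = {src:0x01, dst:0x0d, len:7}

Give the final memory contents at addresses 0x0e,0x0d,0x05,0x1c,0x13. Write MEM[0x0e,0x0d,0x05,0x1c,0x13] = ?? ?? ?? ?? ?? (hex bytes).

D0: mem[0x03..0x07] <- [55 2a 50 7d 61]
D1: mem[0x19..0x1d] <- [9a 55 2a 50 7d]
D2: mem[0x06..0x07] <- [0f 9a]
D3: mem[0x0d..0x13] <- [8f 9a 55 2a 50 0f 9a]
query mem[0x0e]=0x9a, mem[0x0d]=0x8f, mem[0x05]=0x50, mem[0x1c]=0x50, mem[0x13]=0x9a

MEM[0x0e,0x0d,0x05,0x1c,0x13] = 9a 8f 50 50 9a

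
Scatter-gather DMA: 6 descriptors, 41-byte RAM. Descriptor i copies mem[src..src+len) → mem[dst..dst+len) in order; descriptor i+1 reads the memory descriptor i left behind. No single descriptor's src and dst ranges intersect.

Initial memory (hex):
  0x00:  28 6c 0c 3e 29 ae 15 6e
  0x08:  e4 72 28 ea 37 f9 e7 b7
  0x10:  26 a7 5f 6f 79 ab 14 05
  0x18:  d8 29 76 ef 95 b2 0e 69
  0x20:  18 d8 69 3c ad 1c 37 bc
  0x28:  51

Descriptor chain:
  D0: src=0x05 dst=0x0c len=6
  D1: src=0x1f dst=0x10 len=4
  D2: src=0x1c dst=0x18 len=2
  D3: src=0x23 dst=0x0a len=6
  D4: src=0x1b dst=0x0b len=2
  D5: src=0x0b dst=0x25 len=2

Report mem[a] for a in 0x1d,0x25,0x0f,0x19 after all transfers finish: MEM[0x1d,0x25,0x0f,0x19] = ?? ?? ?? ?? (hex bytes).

MEM[0x1d,0x25,0x0f,0x19] = b2 ef 51 b2

D0: mem[0x0c..0x11] <- [ae 15 6e e4 72 28]
D1: mem[0x10..0x13] <- [69 18 d8 69]
D2: mem[0x18..0x19] <- [95 b2]
D3: mem[0x0a..0x0f] <- [3c ad 1c 37 bc 51]
D4: mem[0x0b..0x0c] <- [ef 95]
D5: mem[0x25..0x26] <- [ef 95]
query mem[0x1d]=0xb2, mem[0x25]=0xef, mem[0x0f]=0x51, mem[0x19]=0xb2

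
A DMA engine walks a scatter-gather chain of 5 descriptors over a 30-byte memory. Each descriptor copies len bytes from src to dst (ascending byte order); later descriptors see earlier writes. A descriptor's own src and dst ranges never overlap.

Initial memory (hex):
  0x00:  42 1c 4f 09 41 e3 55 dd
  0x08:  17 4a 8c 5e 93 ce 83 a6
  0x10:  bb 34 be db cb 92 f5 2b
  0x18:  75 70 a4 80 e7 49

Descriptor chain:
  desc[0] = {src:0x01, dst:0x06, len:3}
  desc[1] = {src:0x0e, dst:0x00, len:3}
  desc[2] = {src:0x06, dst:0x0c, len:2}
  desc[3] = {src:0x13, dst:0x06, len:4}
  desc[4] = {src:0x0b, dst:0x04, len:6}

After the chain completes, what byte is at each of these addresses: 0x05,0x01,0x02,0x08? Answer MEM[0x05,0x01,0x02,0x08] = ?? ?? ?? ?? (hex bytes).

MEM[0x05,0x01,0x02,0x08] = 1c a6 bb a6

D0: mem[0x06..0x08] <- [1c 4f 09]
D1: mem[0x00..0x02] <- [83 a6 bb]
D2: mem[0x0c..0x0d] <- [1c 4f]
D3: mem[0x06..0x09] <- [db cb 92 f5]
D4: mem[0x04..0x09] <- [5e 1c 4f 83 a6 bb]
query mem[0x05]=0x1c, mem[0x01]=0xa6, mem[0x02]=0xbb, mem[0x08]=0xa6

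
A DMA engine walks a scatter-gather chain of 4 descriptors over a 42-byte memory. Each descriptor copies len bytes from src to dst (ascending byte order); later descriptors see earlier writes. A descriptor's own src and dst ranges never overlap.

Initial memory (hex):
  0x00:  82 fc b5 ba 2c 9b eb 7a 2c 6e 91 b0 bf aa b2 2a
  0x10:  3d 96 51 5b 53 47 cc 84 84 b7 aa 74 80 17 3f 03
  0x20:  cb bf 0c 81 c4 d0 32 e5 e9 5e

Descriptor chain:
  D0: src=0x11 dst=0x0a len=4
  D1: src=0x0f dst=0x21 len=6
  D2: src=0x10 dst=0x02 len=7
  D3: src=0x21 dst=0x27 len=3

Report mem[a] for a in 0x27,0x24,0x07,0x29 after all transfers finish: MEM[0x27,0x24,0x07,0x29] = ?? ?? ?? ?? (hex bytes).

MEM[0x27,0x24,0x07,0x29] = 2a 51 47 96

  after D0: wrote 4B at 0x0a = 96515b53
  after D1: wrote 6B at 0x21 = 2a3d96515b53
  after D2: wrote 7B at 0x02 = 3d96515b5347cc
  after D3: wrote 3B at 0x27 = 2a3d96
query mem[0x27]=0x2a, mem[0x24]=0x51, mem[0x07]=0x47, mem[0x29]=0x96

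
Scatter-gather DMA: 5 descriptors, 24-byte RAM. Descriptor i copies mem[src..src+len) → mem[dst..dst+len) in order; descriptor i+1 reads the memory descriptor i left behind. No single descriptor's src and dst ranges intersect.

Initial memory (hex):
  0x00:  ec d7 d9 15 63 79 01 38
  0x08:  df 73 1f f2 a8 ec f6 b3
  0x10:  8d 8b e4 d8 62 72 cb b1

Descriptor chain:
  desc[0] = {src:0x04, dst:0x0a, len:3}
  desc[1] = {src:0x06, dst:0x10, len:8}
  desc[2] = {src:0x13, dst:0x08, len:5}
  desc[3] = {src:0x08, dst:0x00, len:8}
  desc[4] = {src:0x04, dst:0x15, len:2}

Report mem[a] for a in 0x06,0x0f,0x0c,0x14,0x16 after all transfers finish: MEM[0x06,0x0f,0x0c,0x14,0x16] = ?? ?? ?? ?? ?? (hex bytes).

#0 dst[0x0a+3] := {0x63,0x79,0x01}
#1 dst[0x10+8] := {0x01,0x38,0xdf,0x73,0x63,0x79,0x01,0xec}
#2 dst[0x08+5] := {0x73,0x63,0x79,0x01,0xec}
#3 dst[0x00+8] := {0x73,0x63,0x79,0x01,0xec,0xec,0xf6,0xb3}
#4 dst[0x15+2] := {0xec,0xec}
query mem[0x06]=0xf6, mem[0x0f]=0xb3, mem[0x0c]=0xec, mem[0x14]=0x63, mem[0x16]=0xec

MEM[0x06,0x0f,0x0c,0x14,0x16] = f6 b3 ec 63 ec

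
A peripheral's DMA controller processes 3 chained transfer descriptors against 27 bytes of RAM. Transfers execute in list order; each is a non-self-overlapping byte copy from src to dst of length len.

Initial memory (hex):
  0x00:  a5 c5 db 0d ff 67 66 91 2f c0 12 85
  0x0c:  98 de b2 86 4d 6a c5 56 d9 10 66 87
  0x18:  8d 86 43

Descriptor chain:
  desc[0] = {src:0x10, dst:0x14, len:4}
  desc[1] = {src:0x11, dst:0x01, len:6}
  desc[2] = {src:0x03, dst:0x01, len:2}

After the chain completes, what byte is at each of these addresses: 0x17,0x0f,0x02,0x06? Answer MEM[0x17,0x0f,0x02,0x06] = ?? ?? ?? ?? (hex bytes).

  after D0: wrote 4B at 0x14 = 4d6ac556
  after D1: wrote 6B at 0x01 = 6ac5564d6ac5
  after D2: wrote 2B at 0x01 = 564d
query mem[0x17]=0x56, mem[0x0f]=0x86, mem[0x02]=0x4d, mem[0x06]=0xc5

MEM[0x17,0x0f,0x02,0x06] = 56 86 4d c5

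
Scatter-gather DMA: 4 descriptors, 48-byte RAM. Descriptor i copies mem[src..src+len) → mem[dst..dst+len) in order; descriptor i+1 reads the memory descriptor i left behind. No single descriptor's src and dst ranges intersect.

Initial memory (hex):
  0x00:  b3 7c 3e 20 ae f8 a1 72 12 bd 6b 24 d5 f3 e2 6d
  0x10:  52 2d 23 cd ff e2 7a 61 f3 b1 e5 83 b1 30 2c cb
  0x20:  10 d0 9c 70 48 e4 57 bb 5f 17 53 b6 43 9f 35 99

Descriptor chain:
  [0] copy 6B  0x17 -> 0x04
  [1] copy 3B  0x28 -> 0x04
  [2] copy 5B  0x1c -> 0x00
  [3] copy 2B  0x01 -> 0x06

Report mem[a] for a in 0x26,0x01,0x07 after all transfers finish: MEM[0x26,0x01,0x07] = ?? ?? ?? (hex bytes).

MEM[0x26,0x01,0x07] = 57 30 2c

#0 dst[0x04+6] := {0x61,0xf3,0xb1,0xe5,0x83,0xb1}
#1 dst[0x04+3] := {0x5f,0x17,0x53}
#2 dst[0x00+5] := {0xb1,0x30,0x2c,0xcb,0x10}
#3 dst[0x06+2] := {0x30,0x2c}
query mem[0x26]=0x57, mem[0x01]=0x30, mem[0x07]=0x2c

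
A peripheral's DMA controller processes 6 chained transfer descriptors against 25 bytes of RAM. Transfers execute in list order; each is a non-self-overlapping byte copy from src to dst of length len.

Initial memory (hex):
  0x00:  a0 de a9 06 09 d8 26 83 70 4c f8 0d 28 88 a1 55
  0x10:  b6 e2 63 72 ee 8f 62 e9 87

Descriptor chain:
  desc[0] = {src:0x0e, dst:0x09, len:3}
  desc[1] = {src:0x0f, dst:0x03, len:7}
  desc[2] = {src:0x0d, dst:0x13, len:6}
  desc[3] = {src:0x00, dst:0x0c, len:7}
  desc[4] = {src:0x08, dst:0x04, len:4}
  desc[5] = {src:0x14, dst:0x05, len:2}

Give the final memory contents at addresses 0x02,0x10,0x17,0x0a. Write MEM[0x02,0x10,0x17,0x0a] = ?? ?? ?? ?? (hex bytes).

#0 dst[0x09+3] := {0xa1,0x55,0xb6}
#1 dst[0x03+7] := {0x55,0xb6,0xe2,0x63,0x72,0xee,0x8f}
#2 dst[0x13+6] := {0x88,0xa1,0x55,0xb6,0xe2,0x63}
#3 dst[0x0c+7] := {0xa0,0xde,0xa9,0x55,0xb6,0xe2,0x63}
#4 dst[0x04+4] := {0xee,0x8f,0x55,0xb6}
#5 dst[0x05+2] := {0xa1,0x55}
query mem[0x02]=0xa9, mem[0x10]=0xb6, mem[0x17]=0xe2, mem[0x0a]=0x55

MEM[0x02,0x10,0x17,0x0a] = a9 b6 e2 55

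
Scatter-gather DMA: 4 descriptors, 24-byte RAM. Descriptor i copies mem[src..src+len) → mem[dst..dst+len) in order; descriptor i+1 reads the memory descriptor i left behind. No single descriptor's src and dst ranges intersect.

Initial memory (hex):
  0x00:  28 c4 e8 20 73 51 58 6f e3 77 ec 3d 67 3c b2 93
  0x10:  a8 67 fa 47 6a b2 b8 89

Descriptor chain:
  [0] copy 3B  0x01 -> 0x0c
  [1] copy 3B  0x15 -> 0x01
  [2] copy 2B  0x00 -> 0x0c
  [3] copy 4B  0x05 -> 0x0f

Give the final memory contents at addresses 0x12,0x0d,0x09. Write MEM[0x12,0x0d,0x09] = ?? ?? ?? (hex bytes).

#0 dst[0x0c+3] := {0xc4,0xe8,0x20}
#1 dst[0x01+3] := {0xb2,0xb8,0x89}
#2 dst[0x0c+2] := {0x28,0xb2}
#3 dst[0x0f+4] := {0x51,0x58,0x6f,0xe3}
query mem[0x12]=0xe3, mem[0x0d]=0xb2, mem[0x09]=0x77

MEM[0x12,0x0d,0x09] = e3 b2 77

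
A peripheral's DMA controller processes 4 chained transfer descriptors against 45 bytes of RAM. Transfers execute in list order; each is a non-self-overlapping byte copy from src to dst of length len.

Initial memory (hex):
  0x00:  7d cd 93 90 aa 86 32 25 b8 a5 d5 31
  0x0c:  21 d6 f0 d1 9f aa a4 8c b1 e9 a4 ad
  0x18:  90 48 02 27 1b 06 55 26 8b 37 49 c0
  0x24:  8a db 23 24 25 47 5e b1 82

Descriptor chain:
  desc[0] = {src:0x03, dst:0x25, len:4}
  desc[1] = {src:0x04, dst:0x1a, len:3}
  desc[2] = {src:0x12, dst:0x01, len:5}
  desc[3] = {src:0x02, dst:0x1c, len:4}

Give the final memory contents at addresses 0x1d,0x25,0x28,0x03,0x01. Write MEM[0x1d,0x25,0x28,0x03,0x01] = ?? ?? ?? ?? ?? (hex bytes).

MEM[0x1d,0x25,0x28,0x03,0x01] = b1 90 32 b1 a4

#0 dst[0x25+4] := {0x90,0xaa,0x86,0x32}
#1 dst[0x1a+3] := {0xaa,0x86,0x32}
#2 dst[0x01+5] := {0xa4,0x8c,0xb1,0xe9,0xa4}
#3 dst[0x1c+4] := {0x8c,0xb1,0xe9,0xa4}
query mem[0x1d]=0xb1, mem[0x25]=0x90, mem[0x28]=0x32, mem[0x03]=0xb1, mem[0x01]=0xa4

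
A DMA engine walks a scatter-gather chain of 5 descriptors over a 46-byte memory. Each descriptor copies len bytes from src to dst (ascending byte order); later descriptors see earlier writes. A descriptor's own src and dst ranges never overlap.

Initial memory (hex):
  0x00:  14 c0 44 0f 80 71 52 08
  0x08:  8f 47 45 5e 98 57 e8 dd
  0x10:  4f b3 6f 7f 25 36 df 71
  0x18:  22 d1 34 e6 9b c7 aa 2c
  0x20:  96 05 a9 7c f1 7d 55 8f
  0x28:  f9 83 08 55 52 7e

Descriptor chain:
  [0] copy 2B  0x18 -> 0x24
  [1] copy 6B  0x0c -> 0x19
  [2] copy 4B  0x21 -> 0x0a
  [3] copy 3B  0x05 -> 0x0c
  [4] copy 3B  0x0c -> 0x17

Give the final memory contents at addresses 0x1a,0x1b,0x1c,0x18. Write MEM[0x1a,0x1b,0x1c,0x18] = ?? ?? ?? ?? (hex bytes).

MEM[0x1a,0x1b,0x1c,0x18] = 57 e8 dd 52

[0] 0x18->0x24 len=2 : 22 d1
[1] 0x0c->0x19 len=6 : 98 57 e8 dd 4f b3
[2] 0x21->0x0a len=4 : 05 a9 7c 22
[3] 0x05->0x0c len=3 : 71 52 08
[4] 0x0c->0x17 len=3 : 71 52 08
query mem[0x1a]=0x57, mem[0x1b]=0xe8, mem[0x1c]=0xdd, mem[0x18]=0x52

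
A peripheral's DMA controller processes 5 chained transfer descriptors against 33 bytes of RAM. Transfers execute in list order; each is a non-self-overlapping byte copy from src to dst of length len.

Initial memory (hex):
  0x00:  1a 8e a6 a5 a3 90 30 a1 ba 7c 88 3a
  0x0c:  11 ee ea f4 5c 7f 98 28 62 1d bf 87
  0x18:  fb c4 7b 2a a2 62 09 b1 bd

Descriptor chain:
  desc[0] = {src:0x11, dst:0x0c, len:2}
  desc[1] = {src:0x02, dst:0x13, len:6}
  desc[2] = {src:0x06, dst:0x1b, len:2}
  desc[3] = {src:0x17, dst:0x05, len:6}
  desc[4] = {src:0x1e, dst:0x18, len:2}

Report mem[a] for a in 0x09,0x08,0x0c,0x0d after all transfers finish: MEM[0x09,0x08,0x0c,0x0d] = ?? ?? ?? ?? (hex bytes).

[0] 0x11->0x0c len=2 : 7f 98
[1] 0x02->0x13 len=6 : a6 a5 a3 90 30 a1
[2] 0x06->0x1b len=2 : 30 a1
[3] 0x17->0x05 len=6 : 30 a1 c4 7b 30 a1
[4] 0x1e->0x18 len=2 : 09 b1
query mem[0x09]=0x30, mem[0x08]=0x7b, mem[0x0c]=0x7f, mem[0x0d]=0x98

MEM[0x09,0x08,0x0c,0x0d] = 30 7b 7f 98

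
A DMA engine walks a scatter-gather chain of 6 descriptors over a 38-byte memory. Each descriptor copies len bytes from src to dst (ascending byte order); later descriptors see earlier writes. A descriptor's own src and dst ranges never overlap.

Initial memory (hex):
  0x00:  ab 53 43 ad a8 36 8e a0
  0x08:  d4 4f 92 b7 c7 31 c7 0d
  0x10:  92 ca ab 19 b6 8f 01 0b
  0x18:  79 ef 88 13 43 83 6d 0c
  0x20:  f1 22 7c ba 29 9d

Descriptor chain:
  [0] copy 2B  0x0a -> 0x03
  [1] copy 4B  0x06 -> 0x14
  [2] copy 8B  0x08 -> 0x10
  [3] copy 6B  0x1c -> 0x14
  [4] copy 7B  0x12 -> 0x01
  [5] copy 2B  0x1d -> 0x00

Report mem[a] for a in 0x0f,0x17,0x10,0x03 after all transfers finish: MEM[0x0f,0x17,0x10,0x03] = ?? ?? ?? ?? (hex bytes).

MEM[0x0f,0x17,0x10,0x03] = 0d 0c d4 43

  after D0: wrote 2B at 0x03 = 92b7
  after D1: wrote 4B at 0x14 = 8ea0d44f
  after D2: wrote 8B at 0x10 = d44f92b7c731c70d
  after D3: wrote 6B at 0x14 = 43836d0cf122
  after D4: wrote 7B at 0x01 = 92b743836d0cf1
  after D5: wrote 2B at 0x00 = 836d
query mem[0x0f]=0x0d, mem[0x17]=0x0c, mem[0x10]=0xd4, mem[0x03]=0x43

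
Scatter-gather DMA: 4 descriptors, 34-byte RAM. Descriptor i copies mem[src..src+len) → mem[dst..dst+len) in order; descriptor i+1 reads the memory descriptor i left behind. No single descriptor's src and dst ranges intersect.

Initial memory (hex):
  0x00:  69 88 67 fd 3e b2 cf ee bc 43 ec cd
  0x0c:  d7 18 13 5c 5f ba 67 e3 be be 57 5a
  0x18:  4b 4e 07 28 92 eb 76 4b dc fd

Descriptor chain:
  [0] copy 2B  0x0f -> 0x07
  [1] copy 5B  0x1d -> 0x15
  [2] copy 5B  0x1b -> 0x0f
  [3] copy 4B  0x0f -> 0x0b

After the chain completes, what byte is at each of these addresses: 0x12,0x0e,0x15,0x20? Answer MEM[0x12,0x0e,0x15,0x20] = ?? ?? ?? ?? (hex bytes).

MEM[0x12,0x0e,0x15,0x20] = 76 76 eb dc

D0: mem[0x07..0x08] <- [5c 5f]
D1: mem[0x15..0x19] <- [eb 76 4b dc fd]
D2: mem[0x0f..0x13] <- [28 92 eb 76 4b]
D3: mem[0x0b..0x0e] <- [28 92 eb 76]
query mem[0x12]=0x76, mem[0x0e]=0x76, mem[0x15]=0xeb, mem[0x20]=0xdc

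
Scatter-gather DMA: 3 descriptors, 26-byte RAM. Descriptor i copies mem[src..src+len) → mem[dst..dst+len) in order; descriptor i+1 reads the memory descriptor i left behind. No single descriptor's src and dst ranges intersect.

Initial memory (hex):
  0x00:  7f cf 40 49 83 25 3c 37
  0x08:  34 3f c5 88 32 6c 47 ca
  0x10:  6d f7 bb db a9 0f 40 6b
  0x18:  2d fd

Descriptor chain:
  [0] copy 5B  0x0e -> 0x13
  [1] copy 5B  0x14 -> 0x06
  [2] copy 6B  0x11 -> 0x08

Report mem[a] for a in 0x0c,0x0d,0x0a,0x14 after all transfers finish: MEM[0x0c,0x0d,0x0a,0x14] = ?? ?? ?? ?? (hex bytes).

MEM[0x0c,0x0d,0x0a,0x14] = 6d f7 47 ca

#0 dst[0x13+5] := {0x47,0xca,0x6d,0xf7,0xbb}
#1 dst[0x06+5] := {0xca,0x6d,0xf7,0xbb,0x2d}
#2 dst[0x08+6] := {0xf7,0xbb,0x47,0xca,0x6d,0xf7}
query mem[0x0c]=0x6d, mem[0x0d]=0xf7, mem[0x0a]=0x47, mem[0x14]=0xca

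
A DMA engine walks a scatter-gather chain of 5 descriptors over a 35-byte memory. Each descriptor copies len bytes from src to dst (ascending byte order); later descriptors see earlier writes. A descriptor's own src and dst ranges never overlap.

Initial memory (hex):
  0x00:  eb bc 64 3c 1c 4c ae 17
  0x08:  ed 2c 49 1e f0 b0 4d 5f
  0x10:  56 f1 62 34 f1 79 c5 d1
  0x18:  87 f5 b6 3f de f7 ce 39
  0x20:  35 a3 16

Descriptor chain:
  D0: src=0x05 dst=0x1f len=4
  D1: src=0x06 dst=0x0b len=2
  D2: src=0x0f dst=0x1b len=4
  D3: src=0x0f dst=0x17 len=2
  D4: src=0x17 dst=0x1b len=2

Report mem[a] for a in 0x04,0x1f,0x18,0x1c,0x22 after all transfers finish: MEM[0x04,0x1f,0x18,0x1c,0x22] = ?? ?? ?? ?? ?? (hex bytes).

D0: mem[0x1f..0x22] <- [4c ae 17 ed]
D1: mem[0x0b..0x0c] <- [ae 17]
D2: mem[0x1b..0x1e] <- [5f 56 f1 62]
D3: mem[0x17..0x18] <- [5f 56]
D4: mem[0x1b..0x1c] <- [5f 56]
query mem[0x04]=0x1c, mem[0x1f]=0x4c, mem[0x18]=0x56, mem[0x1c]=0x56, mem[0x22]=0xed

MEM[0x04,0x1f,0x18,0x1c,0x22] = 1c 4c 56 56 ed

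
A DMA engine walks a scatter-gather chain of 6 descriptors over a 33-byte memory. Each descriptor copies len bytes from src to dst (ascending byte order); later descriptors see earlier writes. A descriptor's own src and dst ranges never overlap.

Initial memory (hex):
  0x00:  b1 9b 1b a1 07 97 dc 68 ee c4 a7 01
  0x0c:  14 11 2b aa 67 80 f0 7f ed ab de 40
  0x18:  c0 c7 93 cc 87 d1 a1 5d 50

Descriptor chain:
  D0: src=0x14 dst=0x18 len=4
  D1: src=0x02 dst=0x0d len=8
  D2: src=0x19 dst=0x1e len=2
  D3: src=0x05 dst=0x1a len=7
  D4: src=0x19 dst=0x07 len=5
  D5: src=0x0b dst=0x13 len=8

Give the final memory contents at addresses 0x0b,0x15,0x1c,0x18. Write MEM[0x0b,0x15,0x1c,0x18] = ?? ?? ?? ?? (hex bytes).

MEM[0x0b,0x15,0x1c,0x18] = ee 1b 68 97

D0: mem[0x18..0x1b] <- [ed ab de 40]
D1: mem[0x0d..0x14] <- [1b a1 07 97 dc 68 ee c4]
D2: mem[0x1e..0x1f] <- [ab de]
D3: mem[0x1a..0x20] <- [97 dc 68 ee c4 a7 01]
D4: mem[0x07..0x0b] <- [ab 97 dc 68 ee]
D5: mem[0x13..0x1a] <- [ee 14 1b a1 07 97 dc 68]
query mem[0x0b]=0xee, mem[0x15]=0x1b, mem[0x1c]=0x68, mem[0x18]=0x97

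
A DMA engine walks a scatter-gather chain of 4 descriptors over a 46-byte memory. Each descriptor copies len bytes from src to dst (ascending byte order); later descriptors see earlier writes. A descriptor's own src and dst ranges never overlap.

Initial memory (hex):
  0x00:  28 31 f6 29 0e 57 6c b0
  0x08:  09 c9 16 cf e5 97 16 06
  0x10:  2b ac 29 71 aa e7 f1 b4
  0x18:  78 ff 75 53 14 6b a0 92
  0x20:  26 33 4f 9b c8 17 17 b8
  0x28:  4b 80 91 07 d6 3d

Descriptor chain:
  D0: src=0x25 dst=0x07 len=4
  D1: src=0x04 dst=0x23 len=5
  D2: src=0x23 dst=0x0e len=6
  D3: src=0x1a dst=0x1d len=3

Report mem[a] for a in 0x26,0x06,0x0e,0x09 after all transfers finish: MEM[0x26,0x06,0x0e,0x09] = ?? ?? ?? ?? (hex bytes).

#0 dst[0x07+4] := {0x17,0x17,0xb8,0x4b}
#1 dst[0x23+5] := {0x0e,0x57,0x6c,0x17,0x17}
#2 dst[0x0e+6] := {0x0e,0x57,0x6c,0x17,0x17,0x4b}
#3 dst[0x1d+3] := {0x75,0x53,0x14}
query mem[0x26]=0x17, mem[0x06]=0x6c, mem[0x0e]=0x0e, mem[0x09]=0xb8

MEM[0x26,0x06,0x0e,0x09] = 17 6c 0e b8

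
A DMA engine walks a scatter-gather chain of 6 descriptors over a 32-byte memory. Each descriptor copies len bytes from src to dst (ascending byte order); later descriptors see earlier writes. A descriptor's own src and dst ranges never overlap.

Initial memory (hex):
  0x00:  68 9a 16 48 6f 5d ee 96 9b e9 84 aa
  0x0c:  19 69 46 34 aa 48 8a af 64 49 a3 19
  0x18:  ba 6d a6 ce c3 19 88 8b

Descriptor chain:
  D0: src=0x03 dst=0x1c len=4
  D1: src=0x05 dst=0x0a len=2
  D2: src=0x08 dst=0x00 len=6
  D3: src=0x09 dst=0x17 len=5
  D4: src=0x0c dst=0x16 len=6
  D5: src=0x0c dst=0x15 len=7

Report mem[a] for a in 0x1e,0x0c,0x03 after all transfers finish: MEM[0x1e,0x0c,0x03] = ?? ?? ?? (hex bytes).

  after D0: wrote 4B at 0x1c = 486f5dee
  after D1: wrote 2B at 0x0a = 5dee
  after D2: wrote 6B at 0x00 = 9be95dee1969
  after D3: wrote 5B at 0x17 = e95dee1969
  after D4: wrote 6B at 0x16 = 19694634aa48
  after D5: wrote 7B at 0x15 = 19694634aa488a
query mem[0x1e]=0x5d, mem[0x0c]=0x19, mem[0x03]=0xee

MEM[0x1e,0x0c,0x03] = 5d 19 ee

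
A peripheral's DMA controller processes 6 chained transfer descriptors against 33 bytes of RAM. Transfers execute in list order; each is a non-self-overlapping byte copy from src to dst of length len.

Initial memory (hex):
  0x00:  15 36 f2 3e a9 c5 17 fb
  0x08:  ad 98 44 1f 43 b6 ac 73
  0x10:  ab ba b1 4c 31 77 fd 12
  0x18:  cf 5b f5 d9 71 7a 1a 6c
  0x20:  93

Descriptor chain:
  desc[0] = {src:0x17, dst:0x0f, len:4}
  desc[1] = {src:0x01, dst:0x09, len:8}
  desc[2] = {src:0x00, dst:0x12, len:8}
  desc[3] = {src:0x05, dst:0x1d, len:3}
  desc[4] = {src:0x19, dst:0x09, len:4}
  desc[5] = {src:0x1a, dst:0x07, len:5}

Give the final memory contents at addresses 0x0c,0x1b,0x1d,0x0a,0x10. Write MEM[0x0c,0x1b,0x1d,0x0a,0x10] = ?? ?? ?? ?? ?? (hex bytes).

  after D0: wrote 4B at 0x0f = 12cf5bf5
  after D1: wrote 8B at 0x09 = 36f23ea9c517fbad
  after D2: wrote 8B at 0x12 = 1536f23ea9c517fb
  after D3: wrote 3B at 0x1d = c517fb
  after D4: wrote 4B at 0x09 = fbf5d971
  after D5: wrote 5B at 0x07 = f5d971c517
query mem[0x0c]=0x71, mem[0x1b]=0xd9, mem[0x1d]=0xc5, mem[0x0a]=0xc5, mem[0x10]=0xad

MEM[0x0c,0x1b,0x1d,0x0a,0x10] = 71 d9 c5 c5 ad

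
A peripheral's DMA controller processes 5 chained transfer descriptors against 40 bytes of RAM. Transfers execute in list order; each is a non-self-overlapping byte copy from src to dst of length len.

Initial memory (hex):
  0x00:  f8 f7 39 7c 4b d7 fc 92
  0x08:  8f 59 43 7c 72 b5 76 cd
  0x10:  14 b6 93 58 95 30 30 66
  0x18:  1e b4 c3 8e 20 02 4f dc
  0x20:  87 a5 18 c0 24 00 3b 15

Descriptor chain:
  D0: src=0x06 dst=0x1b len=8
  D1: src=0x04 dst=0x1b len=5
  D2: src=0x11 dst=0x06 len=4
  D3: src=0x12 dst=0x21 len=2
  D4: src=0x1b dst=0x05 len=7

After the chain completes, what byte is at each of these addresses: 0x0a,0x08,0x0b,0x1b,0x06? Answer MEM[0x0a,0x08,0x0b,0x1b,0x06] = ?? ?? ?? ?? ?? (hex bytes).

D0: mem[0x1b..0x22] <- [fc 92 8f 59 43 7c 72 b5]
D1: mem[0x1b..0x1f] <- [4b d7 fc 92 8f]
D2: mem[0x06..0x09] <- [b6 93 58 95]
D3: mem[0x21..0x22] <- [93 58]
D4: mem[0x05..0x0b] <- [4b d7 fc 92 8f 7c 93]
query mem[0x0a]=0x7c, mem[0x08]=0x92, mem[0x0b]=0x93, mem[0x1b]=0x4b, mem[0x06]=0xd7

MEM[0x0a,0x08,0x0b,0x1b,0x06] = 7c 92 93 4b d7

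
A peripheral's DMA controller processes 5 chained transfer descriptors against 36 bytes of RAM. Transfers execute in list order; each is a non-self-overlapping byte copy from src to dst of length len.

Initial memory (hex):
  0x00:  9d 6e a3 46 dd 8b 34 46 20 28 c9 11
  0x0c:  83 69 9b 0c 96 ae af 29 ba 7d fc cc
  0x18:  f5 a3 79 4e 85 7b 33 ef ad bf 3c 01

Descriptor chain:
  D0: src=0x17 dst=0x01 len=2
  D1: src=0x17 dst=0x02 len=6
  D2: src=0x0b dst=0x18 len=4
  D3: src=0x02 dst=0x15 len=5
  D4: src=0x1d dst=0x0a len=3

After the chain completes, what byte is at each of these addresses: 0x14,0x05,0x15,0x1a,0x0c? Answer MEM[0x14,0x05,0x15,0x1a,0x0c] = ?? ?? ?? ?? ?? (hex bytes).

  after D0: wrote 2B at 0x01 = ccf5
  after D1: wrote 6B at 0x02 = ccf5a3794e85
  after D2: wrote 4B at 0x18 = 1183699b
  after D3: wrote 5B at 0x15 = ccf5a3794e
  after D4: wrote 3B at 0x0a = 7b33ef
query mem[0x14]=0xba, mem[0x05]=0x79, mem[0x15]=0xcc, mem[0x1a]=0x69, mem[0x0c]=0xef

MEM[0x14,0x05,0x15,0x1a,0x0c] = ba 79 cc 69 ef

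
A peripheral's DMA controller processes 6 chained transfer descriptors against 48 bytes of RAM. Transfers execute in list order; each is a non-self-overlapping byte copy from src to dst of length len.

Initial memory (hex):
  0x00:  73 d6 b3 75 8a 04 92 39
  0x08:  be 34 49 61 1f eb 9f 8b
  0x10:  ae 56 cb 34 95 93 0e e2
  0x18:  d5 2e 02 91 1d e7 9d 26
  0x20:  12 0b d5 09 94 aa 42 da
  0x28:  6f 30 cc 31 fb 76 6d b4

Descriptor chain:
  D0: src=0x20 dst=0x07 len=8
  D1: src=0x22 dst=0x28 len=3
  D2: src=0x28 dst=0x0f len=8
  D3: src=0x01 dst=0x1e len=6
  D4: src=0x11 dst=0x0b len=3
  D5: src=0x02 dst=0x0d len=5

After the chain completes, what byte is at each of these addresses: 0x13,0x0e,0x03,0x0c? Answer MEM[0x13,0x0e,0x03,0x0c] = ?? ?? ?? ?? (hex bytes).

MEM[0x13,0x0e,0x03,0x0c] = fb 75 75 31

D0: mem[0x07..0x0e] <- [12 0b d5 09 94 aa 42 da]
D1: mem[0x28..0x2a] <- [d5 09 94]
D2: mem[0x0f..0x16] <- [d5 09 94 31 fb 76 6d b4]
D3: mem[0x1e..0x23] <- [d6 b3 75 8a 04 92]
D4: mem[0x0b..0x0d] <- [94 31 fb]
D5: mem[0x0d..0x11] <- [b3 75 8a 04 92]
query mem[0x13]=0xfb, mem[0x0e]=0x75, mem[0x03]=0x75, mem[0x0c]=0x31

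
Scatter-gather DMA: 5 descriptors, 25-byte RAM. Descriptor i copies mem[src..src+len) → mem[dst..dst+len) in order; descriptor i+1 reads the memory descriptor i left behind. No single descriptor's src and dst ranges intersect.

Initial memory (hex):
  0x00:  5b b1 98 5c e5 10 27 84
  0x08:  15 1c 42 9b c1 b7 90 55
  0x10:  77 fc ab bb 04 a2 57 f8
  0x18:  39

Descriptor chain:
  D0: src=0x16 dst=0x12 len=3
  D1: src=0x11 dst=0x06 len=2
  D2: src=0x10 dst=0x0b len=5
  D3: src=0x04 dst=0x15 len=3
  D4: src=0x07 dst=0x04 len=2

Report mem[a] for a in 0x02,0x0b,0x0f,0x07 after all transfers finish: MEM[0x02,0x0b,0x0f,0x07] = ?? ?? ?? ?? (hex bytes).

MEM[0x02,0x0b,0x0f,0x07] = 98 77 39 57

  after D0: wrote 3B at 0x12 = 57f839
  after D1: wrote 2B at 0x06 = fc57
  after D2: wrote 5B at 0x0b = 77fc57f839
  after D3: wrote 3B at 0x15 = e510fc
  after D4: wrote 2B at 0x04 = 5715
query mem[0x02]=0x98, mem[0x0b]=0x77, mem[0x0f]=0x39, mem[0x07]=0x57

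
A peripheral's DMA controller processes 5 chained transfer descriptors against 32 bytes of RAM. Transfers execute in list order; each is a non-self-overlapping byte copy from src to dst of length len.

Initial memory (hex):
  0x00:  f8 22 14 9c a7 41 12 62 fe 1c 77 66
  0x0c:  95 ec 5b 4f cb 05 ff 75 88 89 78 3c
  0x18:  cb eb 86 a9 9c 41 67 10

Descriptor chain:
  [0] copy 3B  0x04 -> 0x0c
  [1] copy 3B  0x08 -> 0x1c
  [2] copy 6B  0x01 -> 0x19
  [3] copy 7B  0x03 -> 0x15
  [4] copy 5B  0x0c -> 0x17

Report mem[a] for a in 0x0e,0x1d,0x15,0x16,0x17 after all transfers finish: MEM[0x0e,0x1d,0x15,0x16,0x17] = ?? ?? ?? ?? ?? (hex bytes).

[0] 0x04->0x0c len=3 : a7 41 12
[1] 0x08->0x1c len=3 : fe 1c 77
[2] 0x01->0x19 len=6 : 22 14 9c a7 41 12
[3] 0x03->0x15 len=7 : 9c a7 41 12 62 fe 1c
[4] 0x0c->0x17 len=5 : a7 41 12 4f cb
query mem[0x0e]=0x12, mem[0x1d]=0x41, mem[0x15]=0x9c, mem[0x16]=0xa7, mem[0x17]=0xa7

MEM[0x0e,0x1d,0x15,0x16,0x17] = 12 41 9c a7 a7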